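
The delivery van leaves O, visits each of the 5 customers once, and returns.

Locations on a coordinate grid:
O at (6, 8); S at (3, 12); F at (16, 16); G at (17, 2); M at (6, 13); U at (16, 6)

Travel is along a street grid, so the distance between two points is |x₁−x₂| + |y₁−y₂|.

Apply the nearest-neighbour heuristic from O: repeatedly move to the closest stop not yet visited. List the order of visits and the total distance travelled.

O → [M:5 / S:7 / U:12 / G:17 / F:18] → M (5)
M → [S:4 / F:13 / U:17 / G:22] → S (4)
S → [F:17 / U:19 / G:24] → F (17)
F → [U:10 / G:15] → U (10)
U → [G:5] → G (5)
Return G→O: 17.
Total = 5 + 4 + 17 + 10 + 5 + 17 = 58.

Total distance 58 via the nearest-neighbour route O → M → S → F → U → G → O.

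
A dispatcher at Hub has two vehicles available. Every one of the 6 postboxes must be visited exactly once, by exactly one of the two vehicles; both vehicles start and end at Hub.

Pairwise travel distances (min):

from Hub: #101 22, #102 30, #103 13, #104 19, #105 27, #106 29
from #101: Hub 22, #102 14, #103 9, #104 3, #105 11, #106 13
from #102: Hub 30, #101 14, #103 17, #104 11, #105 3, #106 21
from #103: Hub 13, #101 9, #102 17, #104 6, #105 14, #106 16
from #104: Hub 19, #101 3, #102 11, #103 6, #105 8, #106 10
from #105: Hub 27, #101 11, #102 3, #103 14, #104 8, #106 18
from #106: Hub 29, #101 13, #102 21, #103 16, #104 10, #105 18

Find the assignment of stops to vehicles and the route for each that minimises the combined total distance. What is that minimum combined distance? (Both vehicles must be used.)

Minimum combined distance: 112 min.

Try each way of splitting the stops between the two vehicles (each non-empty) and, for each split, find the best tour for each vehicle:
  {#101} + {#102, #103, #104, #105, #106}: 44 + 80 = 124
  {#102} + {#101, #103, #104, #105, #106}: 60 + 80 = 140
  {#101, #102} + {#103, #104, #105, #106}: 66 + 74 = 140
  {#103} + {#101, #102, #104, #105, #106}: 26 + 86 = 112
  {#101, #103} + {#102, #104, #105, #106}: 44 + 80 = 124
  {#102, #103} + {#101, #104, #105, #106}: 60 + 80 = 140
  … (31 splits in total)
Best: vehicle 1 Hub → #103 → Hub = 26; vehicle 2 Hub → #101 → #102 → #105 → #104 → #106 → Hub = 86; combined 112.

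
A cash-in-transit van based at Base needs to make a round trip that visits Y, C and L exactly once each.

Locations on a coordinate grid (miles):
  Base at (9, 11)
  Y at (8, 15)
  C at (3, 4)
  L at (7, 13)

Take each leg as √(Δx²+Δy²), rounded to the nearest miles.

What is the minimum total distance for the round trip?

Minimum total distance: 25 miles.

There are 3 distinct closed tours to check (reversals are equivalent).
Base - Y - C - L - Base: 4+12+10+3 = 29
Base - Y - L - C - Base: 4+2+10+9 = 25
Base - C - Y - L - Base: 9+12+2+3 = 26
The minimum is 25.
One optimal route: Base → Y → L → C → Base (or its reverse).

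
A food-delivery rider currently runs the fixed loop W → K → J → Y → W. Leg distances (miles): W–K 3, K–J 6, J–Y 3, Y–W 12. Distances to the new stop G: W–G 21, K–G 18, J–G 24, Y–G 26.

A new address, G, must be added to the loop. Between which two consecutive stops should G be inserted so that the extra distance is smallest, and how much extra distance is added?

Insertion cost between consecutive stops i–j is d(i,G) + d(G,j) − d(i,j):
  between W and K: 21 + 18 − 3 = 36
  between K and J: 18 + 24 − 6 = 36
  between J and Y: 24 + 26 − 3 = 47
  between Y and W: 26 + 21 − 12 = 35
Cheapest insertion is between Y and W, adding 35.
New total = 24 + 35 = 59.

Minimum extra distance: 35 miles, inserting G between Y and W.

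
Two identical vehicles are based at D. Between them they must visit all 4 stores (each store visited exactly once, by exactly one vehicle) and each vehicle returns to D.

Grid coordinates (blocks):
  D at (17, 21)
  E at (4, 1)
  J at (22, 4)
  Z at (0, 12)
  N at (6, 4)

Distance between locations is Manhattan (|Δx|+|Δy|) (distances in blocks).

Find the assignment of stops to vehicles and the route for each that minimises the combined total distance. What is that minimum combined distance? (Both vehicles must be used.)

Minimum combined distance: 118 blocks.

There are 2^3 − 1 = 7 ways to divide the 4 stops into two non-empty groups. For each, the best each vehicle can do is its own shortest tour through its group:
  {E} + {J, Z, N}: 66 + 78 = 144
  {J} + {E, Z, N}: 44 + 74 = 118
  {E, J} + {Z, N}: 76 + 68 = 144
  {Z} + {E, J, N}: 52 + 76 = 128
  {E, Z} + {J, N}: 74 + 66 = 140
  {J, Z} + {E, N}: 78 + 66 = 144
  … (7 splits in total)
Best: vehicle 1 D → J → D = 44; vehicle 2 D → Z → E → N → D = 74; combined 118.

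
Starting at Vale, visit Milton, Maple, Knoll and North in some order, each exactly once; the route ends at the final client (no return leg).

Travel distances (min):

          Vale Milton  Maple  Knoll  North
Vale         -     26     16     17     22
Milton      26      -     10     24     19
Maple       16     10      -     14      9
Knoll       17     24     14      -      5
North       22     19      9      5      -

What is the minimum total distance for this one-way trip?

There are 4! = 24 possible orderings.
Vale - Milton - Maple - Knoll - North: 26+10+14+5 = 55
Vale - Milton - Maple - North - Knoll: 26+10+9+5 = 50
Vale - Milton - Knoll - Maple - North: 26+24+14+9 = 73
Vale - Milton - Knoll - North - Maple: 26+24+5+9 = 64
Vale - Milton - North - Maple - Knoll: 26+19+9+14 = 68
Vale - Milton - North - Knoll - Maple: 26+19+5+14 = 64
Vale - Maple - Milton - Knoll - North: 16+10+24+5 = 55
Vale - Maple - Milton - North - Knoll: 16+10+19+5 = 50
Vale - Maple - Knoll - Milton - North: 16+14+24+19 = 73
Vale - Maple - Knoll - North - Milton: 16+14+5+19 = 54
Vale - Maple - North - Milton - Knoll: 16+9+19+24 = 68
Vale - Maple - North - Knoll - Milton: 16+9+5+24 = 54
Vale - Knoll - Milton - Maple - North: 17+24+10+9 = 60
Vale - Knoll - Milton - North - Maple: 17+24+19+9 = 69
… (10 more)
Vale - Knoll - North - Maple - Milton: 17+5+9+10 = 41  ← best
The minimum is 41.
One shortest path: Vale → Knoll → North → Maple → Milton.

Minimum one-way distance = 41 min.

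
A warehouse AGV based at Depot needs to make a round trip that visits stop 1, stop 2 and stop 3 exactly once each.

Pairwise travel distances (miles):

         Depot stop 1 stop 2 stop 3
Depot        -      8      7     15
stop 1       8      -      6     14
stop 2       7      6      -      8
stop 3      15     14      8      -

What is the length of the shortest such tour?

With 3 stops there are 3!/2 = 3 distinct round trips (a route and its reverse cost the same).
Depot → stop 1 → stop 2 → stop 3 → Depot: 8+6+8+15 = 37
Depot → stop 1 → stop 3 → stop 2 → Depot: 8+14+8+7 = 37
Depot → stop 2 → stop 1 → stop 3 → Depot: 7+6+14+15 = 42
The minimum is 37.
One optimal route: Depot → stop 1 → stop 2 → stop 3 → Depot (or its reverse).

Minimum total distance: 37 miles.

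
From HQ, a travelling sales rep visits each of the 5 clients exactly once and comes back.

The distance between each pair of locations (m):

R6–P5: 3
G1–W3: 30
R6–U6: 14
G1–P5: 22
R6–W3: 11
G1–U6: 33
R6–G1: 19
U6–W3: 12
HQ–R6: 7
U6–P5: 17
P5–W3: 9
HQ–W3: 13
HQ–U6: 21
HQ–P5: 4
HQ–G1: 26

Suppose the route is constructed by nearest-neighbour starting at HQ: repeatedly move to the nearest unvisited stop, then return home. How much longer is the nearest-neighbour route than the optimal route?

Excess over optimum: 5 m.

From HQ: P5=4, R6=7, W3=13, U6=21, G1=26 → choose P5 (4).
From P5: R6=3, W3=9, U6=17, G1=22 → choose R6 (3).
From R6: W3=11, U6=14, G1=19 → choose W3 (11).
From W3: U6=12, G1=30 → choose U6 (12).
From U6: G1=33 → choose G1 (33).
NN route HQ → P5 → R6 → W3 → U6 → G1 → HQ costs 89.
Optimal: HQ → R6 → G1 → U6 → W3 → P5 → HQ costs 84 (by enumerating all 60 distinct tours).
Excess = 89 − 84 = 5.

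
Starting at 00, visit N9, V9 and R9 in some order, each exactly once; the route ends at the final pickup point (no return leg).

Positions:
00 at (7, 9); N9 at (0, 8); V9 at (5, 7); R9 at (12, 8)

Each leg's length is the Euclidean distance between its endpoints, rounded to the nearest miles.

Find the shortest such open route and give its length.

There are 3! = 6 possible orderings.
00→N9→V9→R9: 7+5+7 = 19
00→N9→R9→V9: 7+12+7 = 26
00→V9→N9→R9: 3+5+12 = 20
00→V9→R9→N9: 3+7+12 = 22
00→R9→N9→V9: 5+12+5 = 22
00→R9→V9→N9: 5+7+5 = 17
The minimum is 17.
One shortest path: 00 → R9 → V9 → N9.

17 miles — the minimum one-way total.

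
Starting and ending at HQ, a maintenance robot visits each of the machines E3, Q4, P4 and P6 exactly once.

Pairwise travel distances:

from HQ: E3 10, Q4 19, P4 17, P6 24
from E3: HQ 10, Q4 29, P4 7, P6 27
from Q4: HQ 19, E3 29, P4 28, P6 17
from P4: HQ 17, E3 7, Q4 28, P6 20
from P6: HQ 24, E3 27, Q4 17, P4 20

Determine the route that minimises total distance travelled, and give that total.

Minimum total distance: 73.

HQ - E3 - Q4 - P4 - P6 - HQ: 10+29+28+20+24 = 111
HQ - E3 - Q4 - P6 - P4 - HQ: 10+29+17+20+17 = 93
HQ - E3 - P4 - Q4 - P6 - HQ: 10+7+28+17+24 = 86
HQ - E3 - P4 - P6 - Q4 - HQ: 10+7+20+17+19 = 73
HQ - E3 - P6 - Q4 - P4 - HQ: 10+27+17+28+17 = 99
HQ - E3 - P6 - P4 - Q4 - HQ: 10+27+20+28+19 = 104
HQ - Q4 - E3 - P4 - P6 - HQ: 19+29+7+20+24 = 99
HQ - Q4 - E3 - P6 - P4 - HQ: 19+29+27+20+17 = 112
HQ - Q4 - P4 - E3 - P6 - HQ: 19+28+7+27+24 = 105
HQ - Q4 - P6 - E3 - P4 - HQ: 19+17+27+7+17 = 87
HQ - P4 - E3 - Q4 - P6 - HQ: 17+7+29+17+24 = 94
HQ - P4 - Q4 - E3 - P6 - HQ: 17+28+29+27+24 = 125
The minimum is 73.
One optimal route: HQ → E3 → P4 → P6 → Q4 → HQ (or its reverse).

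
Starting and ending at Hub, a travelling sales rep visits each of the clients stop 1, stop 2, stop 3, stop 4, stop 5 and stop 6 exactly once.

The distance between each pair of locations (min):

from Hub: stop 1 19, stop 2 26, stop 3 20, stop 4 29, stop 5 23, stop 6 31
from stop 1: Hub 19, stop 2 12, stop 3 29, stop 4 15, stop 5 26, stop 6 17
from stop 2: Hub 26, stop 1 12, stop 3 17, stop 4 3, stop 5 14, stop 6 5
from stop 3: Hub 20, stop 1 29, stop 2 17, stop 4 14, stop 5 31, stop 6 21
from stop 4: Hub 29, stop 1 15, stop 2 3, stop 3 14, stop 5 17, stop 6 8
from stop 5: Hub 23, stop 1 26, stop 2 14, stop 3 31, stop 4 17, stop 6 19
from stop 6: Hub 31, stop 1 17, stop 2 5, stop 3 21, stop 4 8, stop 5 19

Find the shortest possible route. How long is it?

Minimum total distance: 106 min.

There are 360 distinct closed tours to check (reversals are equivalent).
Hub → stop 1 → stop 2 → stop 3 → stop 4 → stop 5 → stop 6 → Hub: 19+12+17+14+17+19+31 = 129
Hub → stop 1 → stop 2 → stop 3 → stop 4 → stop 6 → stop 5 → Hub: 19+12+17+14+8+19+23 = 112
Hub → stop 1 → stop 2 → stop 3 → stop 5 → stop 4 → stop 6 → Hub: 19+12+17+31+17+8+31 = 135
Hub → stop 1 → stop 2 → stop 3 → stop 5 → stop 6 → stop 4 → Hub: 19+12+17+31+19+8+29 = 135
Hub → stop 1 → stop 2 → stop 3 → stop 6 → stop 4 → stop 5 → Hub: 19+12+17+21+8+17+23 = 117
Hub → stop 1 → stop 2 → stop 3 → stop 6 → stop 5 → stop 4 → Hub: 19+12+17+21+19+17+29 = 134
Hub → stop 1 → stop 2 → stop 4 → stop 3 → stop 5 → stop 6 → Hub: 19+12+3+14+31+19+31 = 129
Hub → stop 1 → stop 2 → stop 4 → stop 3 → stop 6 → stop 5 → Hub: 19+12+3+14+21+19+23 = 111
… (352 more)
Hub → stop 1 → stop 2 → stop 5 → stop 6 → stop 4 → stop 3 → Hub: 19+12+14+19+8+14+20 = 106  ← best
The minimum is 106.
One optimal route: Hub → stop 1 → stop 2 → stop 5 → stop 6 → stop 4 → stop 3 → Hub (or its reverse).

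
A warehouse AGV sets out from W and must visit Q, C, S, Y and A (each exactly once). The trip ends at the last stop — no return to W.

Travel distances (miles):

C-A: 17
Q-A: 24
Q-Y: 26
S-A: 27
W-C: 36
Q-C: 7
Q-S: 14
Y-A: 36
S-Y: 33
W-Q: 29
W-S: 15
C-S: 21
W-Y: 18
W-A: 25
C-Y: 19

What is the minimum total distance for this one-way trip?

Shortest open route: 85 miles.

There are 5! = 120 possible orderings.
W→Q→C→S→Y→A: 29+7+21+33+36 = 126
W→Q→C→S→A→Y: 29+7+21+27+36 = 120
W→Q→C→Y→S→A: 29+7+19+33+27 = 115
W→Q→C→Y→A→S: 29+7+19+36+27 = 118
W→Q→C→A→S→Y: 29+7+17+27+33 = 113
W→Q→C→A→Y→S: 29+7+17+36+33 = 122
W→Q→S→C→Y→A: 29+14+21+19+36 = 119
W→Q→S→C→A→Y: 29+14+21+17+36 = 117
W→Q→S→Y→C→A: 29+14+33+19+17 = 112
W→Q→S→Y→A→C: 29+14+33+36+17 = 129
W→Q→S→A→C→Y: 29+14+27+17+19 = 106
W→Q→S→A→Y→C: 29+14+27+36+19 = 125
W→Q→Y→C→S→A: 29+26+19+21+27 = 122
W→Q→Y→C→A→S: 29+26+19+17+27 = 118
… (106 more)
W→Y→C→Q→S→A: 18+19+7+14+27 = 85  ← best
The minimum is 85.
One shortest path: W → Y → C → Q → S → A.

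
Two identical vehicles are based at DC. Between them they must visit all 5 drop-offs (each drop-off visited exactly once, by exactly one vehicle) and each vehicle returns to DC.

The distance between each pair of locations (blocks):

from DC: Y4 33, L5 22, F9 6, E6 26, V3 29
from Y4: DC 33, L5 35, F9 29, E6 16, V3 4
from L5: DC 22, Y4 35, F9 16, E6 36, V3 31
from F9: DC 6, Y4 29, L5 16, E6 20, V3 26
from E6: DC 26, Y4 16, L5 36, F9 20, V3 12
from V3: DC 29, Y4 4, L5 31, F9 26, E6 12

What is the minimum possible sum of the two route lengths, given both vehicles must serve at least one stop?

111 blocks — the smallest possible combined total.

Check every non-empty split of the stops between the two vehicles; for each half take its own optimal tour:
  {Y4} + {L5, F9, E6, V3}: 66 + 91 = 157
  {L5} + {Y4, F9, E6, V3}: 44 + 75 = 119
  {Y4, L5} + {F9, E6, V3}: 90 + 67 = 157
  {F9} + {Y4, L5, E6, V3}: 12 + 99 = 111
  {Y4, F9} + {L5, E6, V3}: 68 + 91 = 159
  {L5, F9} + {Y4, E6, V3}: 44 + 75 = 119
  … (15 splits in total)
Best: vehicle 1 DC → F9 → DC = 12; vehicle 2 DC → L5 → Y4 → V3 → E6 → DC = 99; combined 111.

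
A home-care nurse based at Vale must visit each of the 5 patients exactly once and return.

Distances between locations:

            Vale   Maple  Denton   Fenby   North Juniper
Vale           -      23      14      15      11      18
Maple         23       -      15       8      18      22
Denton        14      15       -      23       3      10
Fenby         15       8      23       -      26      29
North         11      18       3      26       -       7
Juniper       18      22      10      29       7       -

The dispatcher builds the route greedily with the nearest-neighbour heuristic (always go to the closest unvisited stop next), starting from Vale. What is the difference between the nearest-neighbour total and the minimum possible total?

From Vale: North=11, Denton=14, Fenby=15, Juniper=18, Maple=23 → choose North (11).
From North: Denton=3, Juniper=7, Maple=18, Fenby=26 → choose Denton (3).
From Denton: Juniper=10, Maple=15, Fenby=23 → choose Juniper (10).
From Juniper: Maple=22, Fenby=29 → choose Maple (22).
From Maple: Fenby=8 → choose Fenby (8).
NN route Vale → North → Denton → Juniper → Maple → Fenby → Vale costs 69.
Optimal: Vale → Fenby → Maple → Denton → North → Juniper → Vale costs 66 (by enumerating all 60 distinct tours).
Excess = 69 − 66 = 3.

3 longer than the optimal tour.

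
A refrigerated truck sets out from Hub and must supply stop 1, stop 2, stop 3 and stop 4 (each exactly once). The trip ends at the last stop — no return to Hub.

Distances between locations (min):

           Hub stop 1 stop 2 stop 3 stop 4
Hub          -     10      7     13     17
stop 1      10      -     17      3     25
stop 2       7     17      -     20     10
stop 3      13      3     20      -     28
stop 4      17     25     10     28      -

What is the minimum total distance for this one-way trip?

There are 4! = 24 possible orderings.
Hub → stop 1 → stop 2 → stop 3 → stop 4: 10+17+20+28 = 75
Hub → stop 1 → stop 2 → stop 4 → stop 3: 10+17+10+28 = 65
Hub → stop 1 → stop 3 → stop 2 → stop 4: 10+3+20+10 = 43
Hub → stop 1 → stop 3 → stop 4 → stop 2: 10+3+28+10 = 51
Hub → stop 1 → stop 4 → stop 2 → stop 3: 10+25+10+20 = 65
Hub → stop 1 → stop 4 → stop 3 → stop 2: 10+25+28+20 = 83
Hub → stop 2 → stop 1 → stop 3 → stop 4: 7+17+3+28 = 55
Hub → stop 2 → stop 1 → stop 4 → stop 3: 7+17+25+28 = 77
Hub → stop 2 → stop 3 → stop 1 → stop 4: 7+20+3+25 = 55
Hub → stop 2 → stop 3 → stop 4 → stop 1: 7+20+28+25 = 80
Hub → stop 2 → stop 4 → stop 1 → stop 3: 7+10+25+3 = 45
Hub → stop 2 → stop 4 → stop 3 → stop 1: 7+10+28+3 = 48
Hub → stop 3 → stop 1 → stop 2 → stop 4: 13+3+17+10 = 43
Hub → stop 3 → stop 1 → stop 4 → stop 2: 13+3+25+10 = 51
… (10 more)
The minimum is 43.
One shortest path: Hub → stop 1 → stop 3 → stop 2 → stop 4.

43 min — the minimum one-way total.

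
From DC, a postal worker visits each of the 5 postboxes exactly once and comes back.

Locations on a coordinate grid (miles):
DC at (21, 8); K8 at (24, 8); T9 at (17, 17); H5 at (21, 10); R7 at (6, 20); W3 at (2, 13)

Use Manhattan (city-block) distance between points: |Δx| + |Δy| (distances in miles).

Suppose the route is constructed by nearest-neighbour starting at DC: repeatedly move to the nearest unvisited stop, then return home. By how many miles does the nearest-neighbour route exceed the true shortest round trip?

From DC: H5=2, K8=3, T9=13, W3=24, R7=27 → choose H5 (2).
From H5: K8=5, T9=11, W3=22, R7=25 → choose K8 (5).
From K8: T9=16, W3=27, R7=30 → choose T9 (16).
From T9: R7=14, W3=19 → choose R7 (14).
From R7: W3=11 → choose W3 (11).
NN route DC → H5 → K8 → T9 → R7 → W3 → DC costs 72.
Optimal: DC → K8 → T9 → R7 → W3 → H5 → DC costs 68 (by enumerating all 60 distinct tours).
Excess = 72 − 68 = 4.

The nearest-neighbour route is 4 miles longer than optimal.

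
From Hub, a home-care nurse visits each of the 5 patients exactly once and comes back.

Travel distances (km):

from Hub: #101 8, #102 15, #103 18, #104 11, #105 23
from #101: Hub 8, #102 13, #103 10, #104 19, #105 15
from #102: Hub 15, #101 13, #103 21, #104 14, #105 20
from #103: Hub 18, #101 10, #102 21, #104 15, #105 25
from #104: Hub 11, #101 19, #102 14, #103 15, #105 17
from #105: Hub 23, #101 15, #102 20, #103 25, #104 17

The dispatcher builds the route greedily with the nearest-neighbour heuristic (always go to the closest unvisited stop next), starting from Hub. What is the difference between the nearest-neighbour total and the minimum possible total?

From Hub: #101=8, #104=11, #102=15, #103=18, #105=23 → choose #101 (8).
From #101: #103=10, #102=13, #105=15, #104=19 → choose #103 (10).
From #103: #104=15, #102=21, #105=25 → choose #104 (15).
From #104: #102=14, #105=17 → choose #102 (14).
From #102: #105=20 → choose #105 (20).
NN route Hub → #101 → #103 → #104 → #102 → #105 → Hub costs 90.
Optimal: Hub → #101 → #103 → #104 → #105 → #102 → Hub costs 85 (by enumerating all 60 distinct tours).
Excess = 90 − 85 = 5.

Excess over optimum: 5 km.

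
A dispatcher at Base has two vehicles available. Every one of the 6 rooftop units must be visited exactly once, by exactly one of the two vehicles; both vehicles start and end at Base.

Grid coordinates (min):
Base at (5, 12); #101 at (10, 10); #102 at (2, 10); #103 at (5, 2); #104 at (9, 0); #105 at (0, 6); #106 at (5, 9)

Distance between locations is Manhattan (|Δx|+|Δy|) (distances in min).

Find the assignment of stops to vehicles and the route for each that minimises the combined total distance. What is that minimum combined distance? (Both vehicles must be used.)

Minimum combined distance: 50 min.

Check every non-empty split of the stops between the two vehicles; for each half take its own optimal tour:
  {#101} + {#102, #103, #104, #105, #106}: 14 + 42 = 56
  {#102} + {#101, #103, #104, #105, #106}: 10 + 44 = 54
  {#101, #102} + {#103, #104, #105, #106}: 20 + 42 = 62
  {#103} + {#101, #102, #104, #105, #106}: 20 + 46 = 66
  {#101, #103} + {#102, #104, #105, #106}: 30 + 42 = 72
  {#102, #103} + {#101, #104, #105, #106}: 26 + 44 = 70
  … (31 splits in total)
  {#101, #102, #103, #104, #105} + {#106}: 44 + 6 = 50  ← best
Best: vehicle 1 Base → #101 → #104 → #103 → #105 → #102 → Base = 44; vehicle 2 Base → #106 → Base = 6; combined 50.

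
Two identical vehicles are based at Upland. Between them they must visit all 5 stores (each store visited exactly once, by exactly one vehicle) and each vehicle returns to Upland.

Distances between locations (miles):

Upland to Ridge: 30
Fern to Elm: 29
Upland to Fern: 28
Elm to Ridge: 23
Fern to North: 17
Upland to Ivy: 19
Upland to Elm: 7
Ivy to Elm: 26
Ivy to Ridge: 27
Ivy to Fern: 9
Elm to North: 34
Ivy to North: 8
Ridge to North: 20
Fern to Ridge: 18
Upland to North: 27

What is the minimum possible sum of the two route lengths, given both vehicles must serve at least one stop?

Minimum combined distance: 106 miles.

Check every non-empty split of the stops between the two vehicles; for each half take its own optimal tour:
  {Ivy} + {Fern, Elm, Ridge, North}: 38 + 92 = 130
  {Fern} + {Ivy, Elm, Ridge, North}: 56 + 77 = 133
  {Ivy, Fern} + {Elm, Ridge, North}: 56 + 77 = 133
  {Elm} + {Ivy, Fern, Ridge, North}: 14 + 92 = 106
  {Ivy, Elm} + {Fern, Ridge, North}: 52 + 92 = 144
  {Fern, Elm} + {Ivy, Ridge, North}: 64 + 77 = 141
  … (15 splits in total)
Best: vehicle 1 Upland → Elm → Upland = 14; vehicle 2 Upland → Ivy → North → Fern → Ridge → Upland = 92; combined 106.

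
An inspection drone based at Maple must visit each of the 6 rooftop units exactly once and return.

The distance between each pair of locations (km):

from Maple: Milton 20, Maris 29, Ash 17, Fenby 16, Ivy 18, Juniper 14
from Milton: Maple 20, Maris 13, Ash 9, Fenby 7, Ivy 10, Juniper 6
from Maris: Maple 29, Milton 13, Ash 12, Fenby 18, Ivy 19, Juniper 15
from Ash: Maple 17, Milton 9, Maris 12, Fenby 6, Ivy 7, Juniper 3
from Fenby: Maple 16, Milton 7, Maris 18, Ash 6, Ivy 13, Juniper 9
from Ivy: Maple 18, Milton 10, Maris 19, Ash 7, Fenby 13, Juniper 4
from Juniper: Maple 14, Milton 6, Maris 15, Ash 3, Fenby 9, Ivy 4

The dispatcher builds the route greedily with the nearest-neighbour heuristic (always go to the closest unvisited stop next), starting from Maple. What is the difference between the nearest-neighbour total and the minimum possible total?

Maple: Juniper=14, Fenby=16, Ash=17, Ivy=18, Milton=20, Maris=29 ⇒ Juniper
Juniper: Ash=3, Ivy=4, Milton=6, Fenby=9, Maris=15 ⇒ Ash
Ash: Fenby=6, Ivy=7, Milton=9, Maris=12 ⇒ Fenby
Fenby: Milton=7, Ivy=13, Maris=18 ⇒ Milton
Milton: Ivy=10, Maris=13 ⇒ Ivy
Ivy: Maris=19 ⇒ Maris
NN route Maple → Juniper → Ash → Fenby → Milton → Ivy → Maris → Maple costs 88.
Optimal: Maple → Fenby → Milton → Maris → Ash → Ivy → Juniper → Maple costs 73 (by enumerating all 360 distinct tours).
Excess = 88 − 73 = 15.

The nearest-neighbour route is 15 km longer than optimal.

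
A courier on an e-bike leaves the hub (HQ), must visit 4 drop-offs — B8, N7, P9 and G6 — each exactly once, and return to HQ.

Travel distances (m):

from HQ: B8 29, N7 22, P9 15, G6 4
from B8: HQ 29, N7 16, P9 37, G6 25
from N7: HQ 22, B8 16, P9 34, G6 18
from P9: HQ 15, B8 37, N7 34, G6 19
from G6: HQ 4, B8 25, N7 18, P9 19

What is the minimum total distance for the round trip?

With 4 stops there are 4!/2 = 12 distinct round trips (a route and its reverse cost the same).
HQ → B8 → N7 → P9 → G6 → HQ: 29+16+34+19+4 = 102
HQ → B8 → N7 → G6 → P9 → HQ: 29+16+18+19+15 = 97
HQ → B8 → P9 → N7 → G6 → HQ: 29+37+34+18+4 = 122
HQ → B8 → P9 → G6 → N7 → HQ: 29+37+19+18+22 = 125
HQ → B8 → G6 → N7 → P9 → HQ: 29+25+18+34+15 = 121
HQ → B8 → G6 → P9 → N7 → HQ: 29+25+19+34+22 = 129
HQ → N7 → B8 → P9 → G6 → HQ: 22+16+37+19+4 = 98
HQ → N7 → B8 → G6 → P9 → HQ: 22+16+25+19+15 = 97
HQ → N7 → P9 → B8 → G6 → HQ: 22+34+37+25+4 = 122
HQ → N7 → G6 → B8 → P9 → HQ: 22+18+25+37+15 = 117
HQ → P9 → B8 → N7 → G6 → HQ: 15+37+16+18+4 = 90
HQ → P9 → N7 → B8 → G6 → HQ: 15+34+16+25+4 = 94
The minimum is 90.
One optimal route: HQ → P9 → B8 → N7 → G6 → HQ (or its reverse).

90 m — the shortest possible round trip.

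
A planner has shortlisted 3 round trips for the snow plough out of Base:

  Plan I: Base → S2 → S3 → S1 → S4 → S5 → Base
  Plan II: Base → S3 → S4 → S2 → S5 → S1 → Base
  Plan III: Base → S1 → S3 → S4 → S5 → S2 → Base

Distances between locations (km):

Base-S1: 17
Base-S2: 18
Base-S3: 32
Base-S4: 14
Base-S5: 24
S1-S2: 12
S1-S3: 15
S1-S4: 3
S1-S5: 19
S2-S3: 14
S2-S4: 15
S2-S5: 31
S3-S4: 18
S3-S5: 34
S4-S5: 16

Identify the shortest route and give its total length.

Plan I: 18 + 14 + 15 + 3 + 16 + 24 = 90
Plan II: 32 + 18 + 15 + 31 + 19 + 17 = 132
Plan III: 17 + 15 + 18 + 16 + 31 + 18 = 115

90 km — Plan I is the shortest.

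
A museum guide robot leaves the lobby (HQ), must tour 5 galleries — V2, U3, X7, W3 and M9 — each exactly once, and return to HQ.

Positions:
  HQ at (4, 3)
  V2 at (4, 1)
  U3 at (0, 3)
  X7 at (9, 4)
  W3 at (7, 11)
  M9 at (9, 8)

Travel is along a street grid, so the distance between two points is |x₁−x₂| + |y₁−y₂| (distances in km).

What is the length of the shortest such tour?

38 km — the shortest possible round trip.

HQ - V2 - U3 - X7 - W3 - M9 - HQ: 2+6+10+9+5+10 = 42
HQ - V2 - U3 - X7 - M9 - W3 - HQ: 2+6+10+4+5+11 = 38
HQ - V2 - U3 - W3 - X7 - M9 - HQ: 2+6+15+9+4+10 = 46
HQ - V2 - U3 - W3 - M9 - X7 - HQ: 2+6+15+5+4+6 = 38
HQ - V2 - U3 - M9 - X7 - W3 - HQ: 2+6+14+4+9+11 = 46
HQ - V2 - U3 - M9 - W3 - X7 - HQ: 2+6+14+5+9+6 = 42
HQ - V2 - X7 - U3 - W3 - M9 - HQ: 2+8+10+15+5+10 = 50
HQ - V2 - X7 - U3 - M9 - W3 - HQ: 2+8+10+14+5+11 = 50
HQ - V2 - X7 - W3 - U3 - M9 - HQ: 2+8+9+15+14+10 = 58
HQ - V2 - X7 - W3 - M9 - U3 - HQ: 2+8+9+5+14+4 = 42
HQ - V2 - X7 - M9 - U3 - W3 - HQ: 2+8+4+14+15+11 = 54
HQ - V2 - X7 - M9 - W3 - U3 - HQ: 2+8+4+5+15+4 = 38
HQ - V2 - W3 - U3 - X7 - M9 - HQ: 2+13+15+10+4+10 = 54
HQ - V2 - W3 - U3 - M9 - X7 - HQ: 2+13+15+14+4+6 = 54
… (46 more)
The minimum is 38.
One optimal route: HQ → V2 → U3 → X7 → M9 → W3 → HQ (or its reverse).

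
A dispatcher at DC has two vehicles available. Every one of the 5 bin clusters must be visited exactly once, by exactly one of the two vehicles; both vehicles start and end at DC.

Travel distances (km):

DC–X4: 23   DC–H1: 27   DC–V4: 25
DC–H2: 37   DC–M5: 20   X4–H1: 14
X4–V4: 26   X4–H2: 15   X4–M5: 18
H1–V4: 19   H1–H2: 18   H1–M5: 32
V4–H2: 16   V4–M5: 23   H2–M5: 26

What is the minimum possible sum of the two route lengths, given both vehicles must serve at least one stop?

There are 2^4 − 1 = 15 ways to divide the 5 stops into two non-empty groups. For each, the best each vehicle can do is its own shortest tour through its group:
  {X4} + {H1, V4, H2, M5}: 46 + 104 = 150
  {H1} + {X4, V4, H2, M5}: 54 + 94 = 148
  {X4, H1} + {V4, H2, M5}: 64 + 87 = 151
  {V4} + {X4, H1, H2, M5}: 50 + 98 = 148
  {X4, V4} + {H1, H2, M5}: 74 + 91 = 165
  {H1, V4} + {X4, H2, M5}: 71 + 84 = 155
  … (15 splits in total)
  {X4, H1, V4, H2} + {M5}: 96 + 40 = 136  ← best
Best: vehicle 1 DC → X4 → H1 → H2 → V4 → DC = 96; vehicle 2 DC → M5 → DC = 40; combined 136.

Minimum combined distance: 136 km.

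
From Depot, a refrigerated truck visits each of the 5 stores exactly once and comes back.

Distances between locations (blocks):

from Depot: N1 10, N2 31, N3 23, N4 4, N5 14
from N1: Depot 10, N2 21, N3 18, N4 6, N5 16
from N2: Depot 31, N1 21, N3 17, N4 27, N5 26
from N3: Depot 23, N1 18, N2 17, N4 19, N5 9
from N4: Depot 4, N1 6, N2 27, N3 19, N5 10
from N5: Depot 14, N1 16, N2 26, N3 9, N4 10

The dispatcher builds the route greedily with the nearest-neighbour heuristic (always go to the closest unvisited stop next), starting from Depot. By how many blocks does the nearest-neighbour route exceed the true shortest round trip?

From Depot: N4=4, N1=10, N5=14, N3=23, N2=31 → choose N4 (4).
From N4: N1=6, N5=10, N3=19, N2=27 → choose N1 (6).
From N1: N5=16, N3=18, N2=21 → choose N5 (16).
From N5: N3=9, N2=26 → choose N3 (9).
From N3: N2=17 → choose N2 (17).
NN route Depot → N4 → N1 → N5 → N3 → N2 → Depot costs 83.
Optimal: Depot → N1 → N2 → N3 → N5 → N4 → Depot costs 71 (by enumerating all 60 distinct tours).
Excess = 83 − 71 = 12.

Excess over optimum: 12 blocks.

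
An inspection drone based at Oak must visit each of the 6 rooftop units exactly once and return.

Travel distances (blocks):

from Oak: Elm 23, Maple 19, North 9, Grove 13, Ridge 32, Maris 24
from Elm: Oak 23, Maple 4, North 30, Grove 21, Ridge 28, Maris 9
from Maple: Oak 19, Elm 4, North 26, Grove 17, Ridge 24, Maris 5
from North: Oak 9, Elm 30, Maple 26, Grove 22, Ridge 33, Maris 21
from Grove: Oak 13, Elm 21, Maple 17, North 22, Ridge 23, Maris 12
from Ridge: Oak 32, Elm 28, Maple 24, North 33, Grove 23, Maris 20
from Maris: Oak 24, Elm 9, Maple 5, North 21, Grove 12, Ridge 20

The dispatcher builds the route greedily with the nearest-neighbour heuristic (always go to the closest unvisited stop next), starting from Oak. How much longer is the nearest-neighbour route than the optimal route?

From Oak: North=9, Grove=13, Maple=19, Elm=23, Maris=24, Ridge=32 → choose North (9).
From North: Maris=21, Grove=22, Maple=26, Elm=30, Ridge=33 → choose Maris (21).
From Maris: Maple=5, Elm=9, Grove=12, Ridge=20 → choose Maple (5).
From Maple: Elm=4, Grove=17, Ridge=24 → choose Elm (4).
From Elm: Grove=21, Ridge=28 → choose Grove (21).
From Grove: Ridge=23 → choose Ridge (23).
NN route Oak → North → Maris → Maple → Elm → Grove → Ridge → Oak costs 115.
Optimal: Oak → North → Maris → Elm → Maple → Ridge → Grove → Oak costs 103 (by enumerating all 360 distinct tours).
Excess = 115 − 103 = 12.

Excess over optimum: 12 blocks.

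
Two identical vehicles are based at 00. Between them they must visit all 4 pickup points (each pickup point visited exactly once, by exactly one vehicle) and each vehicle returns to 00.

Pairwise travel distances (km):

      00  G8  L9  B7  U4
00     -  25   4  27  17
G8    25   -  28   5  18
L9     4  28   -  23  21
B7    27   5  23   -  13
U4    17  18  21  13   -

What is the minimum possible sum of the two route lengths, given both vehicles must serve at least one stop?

Try each way of splitting the stops between the two vehicles (each non-empty) and, for each split, find the best tour for each vehicle:
  {G8} + {L9, B7, U4}: 50 + 57 = 107
  {L9} + {G8, B7, U4}: 8 + 60 = 68
  {G8, L9} + {B7, U4}: 57 + 57 = 114
  {B7} + {G8, L9, U4}: 54 + 67 = 121
  {G8, B7} + {L9, U4}: 57 + 42 = 99
  {L9, B7} + {G8, U4}: 54 + 60 = 114
  … (7 splits in total)
Best: vehicle 1 00 → L9 → 00 = 8; vehicle 2 00 → G8 → B7 → U4 → 00 = 60; combined 68.

68 km — the smallest possible combined total.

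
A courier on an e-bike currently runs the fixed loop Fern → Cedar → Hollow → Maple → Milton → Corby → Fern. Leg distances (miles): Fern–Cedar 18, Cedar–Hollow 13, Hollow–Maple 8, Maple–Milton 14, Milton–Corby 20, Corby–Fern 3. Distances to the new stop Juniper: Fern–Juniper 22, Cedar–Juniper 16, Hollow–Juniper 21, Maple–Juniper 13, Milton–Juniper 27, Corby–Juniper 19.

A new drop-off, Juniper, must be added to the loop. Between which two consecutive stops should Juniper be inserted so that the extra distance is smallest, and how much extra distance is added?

Adding 20 miles by placing Juniper on the Fern–Cedar leg.

Insertion cost between consecutive stops i–j is d(i,Juniper) + d(Juniper,j) − d(i,j):
  between Fern and Cedar: 22 + 16 − 18 = 20
  between Cedar and Hollow: 16 + 21 − 13 = 24
  between Hollow and Maple: 21 + 13 − 8 = 26
  between Maple and Milton: 13 + 27 − 14 = 26
  between Milton and Corby: 27 + 19 − 20 = 26
  between Corby and Fern: 19 + 22 − 3 = 38
Cheapest insertion is between Fern and Cedar, adding 20.
New total = 76 + 20 = 96.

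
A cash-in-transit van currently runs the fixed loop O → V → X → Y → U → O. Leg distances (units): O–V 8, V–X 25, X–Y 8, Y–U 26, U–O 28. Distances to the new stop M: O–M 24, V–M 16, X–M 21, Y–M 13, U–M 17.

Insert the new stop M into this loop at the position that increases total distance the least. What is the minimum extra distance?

Insertion cost between consecutive stops i–j is d(i,M) + d(M,j) − d(i,j):
  between O and V: 24 + 16 − 8 = 32
  between V and X: 16 + 21 − 25 = 12
  between X and Y: 21 + 13 − 8 = 26
  between Y and U: 13 + 17 − 26 = 4
  between U and O: 17 + 24 − 28 = 13
Cheapest insertion is between Y and U, adding 4.
New total = 95 + 4 = 99.

Adding 4 by placing M on the Y–U leg.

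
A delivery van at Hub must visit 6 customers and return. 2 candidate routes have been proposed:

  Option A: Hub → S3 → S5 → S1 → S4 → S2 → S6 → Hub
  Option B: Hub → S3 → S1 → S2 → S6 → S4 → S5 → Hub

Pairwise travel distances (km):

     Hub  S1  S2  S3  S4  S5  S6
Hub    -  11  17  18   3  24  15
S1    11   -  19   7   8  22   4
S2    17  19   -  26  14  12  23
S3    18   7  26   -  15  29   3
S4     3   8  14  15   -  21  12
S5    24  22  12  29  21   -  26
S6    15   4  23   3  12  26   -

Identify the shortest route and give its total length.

Option A: 18 + 29 + 22 + 8 + 14 + 23 + 15 = 129
Option B: 18 + 7 + 19 + 23 + 12 + 21 + 24 = 124

Shortest is Option B, total 124 km.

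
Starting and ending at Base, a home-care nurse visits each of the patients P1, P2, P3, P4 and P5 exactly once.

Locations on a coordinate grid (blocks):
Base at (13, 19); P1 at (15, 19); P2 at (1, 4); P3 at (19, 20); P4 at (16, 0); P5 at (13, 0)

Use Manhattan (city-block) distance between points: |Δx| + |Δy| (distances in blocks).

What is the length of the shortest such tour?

Base→P1→P2→P3→P4→P5→Base: 2+29+34+23+3+19 = 110
Base→P1→P2→P3→P5→P4→Base: 2+29+34+26+3+22 = 116
Base→P1→P2→P4→P3→P5→Base: 2+29+19+23+26+19 = 118
Base→P1→P2→P4→P5→P3→Base: 2+29+19+3+26+7 = 86
Base→P1→P2→P5→P3→P4→Base: 2+29+16+26+23+22 = 118
Base→P1→P2→P5→P4→P3→Base: 2+29+16+3+23+7 = 80
Base→P1→P3→P2→P4→P5→Base: 2+5+34+19+3+19 = 82
Base→P1→P3→P2→P5→P4→Base: 2+5+34+16+3+22 = 82
Base→P1→P3→P4→P2→P5→Base: 2+5+23+19+16+19 = 84
Base→P1→P3→P4→P5→P2→Base: 2+5+23+3+16+27 = 76
Base→P1→P3→P5→P2→P4→Base: 2+5+26+16+19+22 = 90
Base→P1→P3→P5→P4→P2→Base: 2+5+26+3+19+27 = 82
Base→P1→P4→P2→P3→P5→Base: 2+20+19+34+26+19 = 120
Base→P1→P4→P2→P5→P3→Base: 2+20+19+16+26+7 = 90
… (46 more)
The minimum is 76.
One optimal route: Base → P1 → P3 → P4 → P5 → P2 → Base (or its reverse).

76 blocks — the shortest possible round trip.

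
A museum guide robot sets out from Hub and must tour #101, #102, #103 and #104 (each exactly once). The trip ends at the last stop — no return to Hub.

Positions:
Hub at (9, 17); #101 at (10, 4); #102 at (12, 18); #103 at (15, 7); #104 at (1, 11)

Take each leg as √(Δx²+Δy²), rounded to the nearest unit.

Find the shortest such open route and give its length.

There are 4! = 24 possible orderings.
Hub→#101→#102→#103→#104: 13+14+11+15 = 53
Hub→#101→#102→#104→#103: 13+14+13+15 = 55
Hub→#101→#103→#102→#104: 13+6+11+13 = 43
Hub→#101→#103→#104→#102: 13+6+15+13 = 47
Hub→#101→#104→#102→#103: 13+11+13+11 = 48
Hub→#101→#104→#103→#102: 13+11+15+11 = 50
Hub→#102→#101→#103→#104: 3+14+6+15 = 38
Hub→#102→#101→#104→#103: 3+14+11+15 = 43
Hub→#102→#103→#101→#104: 3+11+6+11 = 31
Hub→#102→#103→#104→#101: 3+11+15+11 = 40
Hub→#102→#104→#101→#103: 3+13+11+6 = 33
Hub→#102→#104→#103→#101: 3+13+15+6 = 37
Hub→#103→#101→#102→#104: 12+6+14+13 = 45
Hub→#103→#101→#104→#102: 12+6+11+13 = 42
… (10 more)
The minimum is 31.
One shortest path: Hub → #102 → #103 → #101 → #104.

Minimum one-way distance = 31.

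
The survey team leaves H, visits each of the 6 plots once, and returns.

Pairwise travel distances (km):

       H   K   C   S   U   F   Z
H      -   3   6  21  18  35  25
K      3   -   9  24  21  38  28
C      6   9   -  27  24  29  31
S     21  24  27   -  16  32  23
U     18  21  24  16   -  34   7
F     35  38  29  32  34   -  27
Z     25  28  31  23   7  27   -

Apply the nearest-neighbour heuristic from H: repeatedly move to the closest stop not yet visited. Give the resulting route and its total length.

From H: distances to unvisited — K=3, C=6, U=18, S=21, Z=25, F=35. Nearest is K (3).
From K: distances to unvisited — C=9, U=21, S=24, Z=28, F=38. Nearest is C (9).
From C: distances to unvisited — U=24, S=27, F=29, Z=31. Nearest is U (24).
From U: distances to unvisited — Z=7, S=16, F=34. Nearest is Z (7).
From Z: distances to unvisited — S=23, F=27. Nearest is S (23).
From S: distances to unvisited — F=32. Nearest is F (32).
Return F→H: 35.
Total = 3 + 9 + 24 + 7 + 23 + 32 + 35 = 133.

133 km along H → K → C → U → Z → S → F → H.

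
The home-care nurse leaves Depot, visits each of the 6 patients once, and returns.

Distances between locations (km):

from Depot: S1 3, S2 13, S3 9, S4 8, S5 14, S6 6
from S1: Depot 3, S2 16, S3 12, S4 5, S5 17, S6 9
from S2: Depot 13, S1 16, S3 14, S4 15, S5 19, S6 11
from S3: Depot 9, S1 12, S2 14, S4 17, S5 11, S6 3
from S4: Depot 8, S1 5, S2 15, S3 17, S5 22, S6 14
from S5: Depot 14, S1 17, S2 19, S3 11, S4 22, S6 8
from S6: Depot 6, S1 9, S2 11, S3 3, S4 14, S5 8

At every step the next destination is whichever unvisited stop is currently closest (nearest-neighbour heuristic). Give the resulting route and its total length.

68 km along Depot → S1 → S4 → S6 → S3 → S5 → S2 → Depot.

From Depot: distances to unvisited — S1=3, S6=6, S4=8, S3=9, S2=13, S5=14. Nearest is S1 (3).
From S1: distances to unvisited — S4=5, S6=9, S3=12, S2=16, S5=17. Nearest is S4 (5).
From S4: distances to unvisited — S6=14, S2=15, S3=17, S5=22. Nearest is S6 (14).
From S6: distances to unvisited — S3=3, S5=8, S2=11. Nearest is S3 (3).
From S3: distances to unvisited — S5=11, S2=14. Nearest is S5 (11).
From S5: distances to unvisited — S2=19. Nearest is S2 (19).
Return S2→Depot: 13.
Total = 3 + 5 + 14 + 3 + 11 + 19 + 13 = 68.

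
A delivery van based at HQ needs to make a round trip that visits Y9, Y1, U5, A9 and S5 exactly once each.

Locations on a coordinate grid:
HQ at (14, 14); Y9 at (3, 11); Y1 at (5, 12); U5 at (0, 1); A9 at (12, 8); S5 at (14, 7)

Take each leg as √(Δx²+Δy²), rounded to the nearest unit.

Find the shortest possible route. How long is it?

44 — the shortest possible round trip.

With 5 stops there are 5!/2 = 60 distinct round trips (a route and its reverse cost the same).
HQ→Y9→Y1→U5→A9→S5→HQ: 11+2+12+14+2+7 = 48
HQ→Y9→Y1→U5→S5→A9→HQ: 11+2+12+15+2+6 = 48
HQ→Y9→Y1→A9→U5→S5→HQ: 11+2+8+14+15+7 = 57
HQ→Y9→Y1→A9→S5→U5→HQ: 11+2+8+2+15+19 = 57
HQ→Y9→Y1→S5→U5→A9→HQ: 11+2+10+15+14+6 = 58
HQ→Y9→Y1→S5→A9→U5→HQ: 11+2+10+2+14+19 = 58
HQ→Y9→U5→Y1→A9→S5→HQ: 11+10+12+8+2+7 = 50
HQ→Y9→U5→Y1→S5→A9→HQ: 11+10+12+10+2+6 = 51
HQ→Y9→U5→A9→Y1→S5→HQ: 11+10+14+8+10+7 = 60
HQ→Y9→U5→A9→S5→Y1→HQ: 11+10+14+2+10+9 = 56
HQ→Y9→U5→S5→Y1→A9→HQ: 11+10+15+10+8+6 = 60
HQ→Y9→U5→S5→A9→Y1→HQ: 11+10+15+2+8+9 = 55
HQ→Y9→A9→Y1→U5→S5→HQ: 11+9+8+12+15+7 = 62
HQ→Y9→A9→Y1→S5→U5→HQ: 11+9+8+10+15+19 = 72
… (46 more)
HQ→Y1→Y9→U5→A9→S5→HQ: 9+2+10+14+2+7 = 44  ← best
The minimum is 44.
One optimal route: HQ → Y1 → Y9 → U5 → A9 → S5 → HQ (or its reverse).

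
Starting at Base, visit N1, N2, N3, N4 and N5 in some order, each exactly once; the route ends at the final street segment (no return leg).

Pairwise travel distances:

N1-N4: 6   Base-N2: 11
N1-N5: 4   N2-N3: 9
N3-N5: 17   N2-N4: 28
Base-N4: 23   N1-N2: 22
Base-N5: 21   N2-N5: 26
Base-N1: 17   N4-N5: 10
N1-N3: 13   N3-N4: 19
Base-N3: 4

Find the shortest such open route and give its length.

Minimum one-way distance = 47.

There are 5! = 120 possible orderings.
Base→N1→N2→N3→N4→N5: 17+22+9+19+10 = 77
Base→N1→N2→N3→N5→N4: 17+22+9+17+10 = 75
Base→N1→N2→N4→N3→N5: 17+22+28+19+17 = 103
Base→N1→N2→N4→N5→N3: 17+22+28+10+17 = 94
Base→N1→N2→N5→N3→N4: 17+22+26+17+19 = 101
Base→N1→N2→N5→N4→N3: 17+22+26+10+19 = 94
Base→N1→N3→N2→N4→N5: 17+13+9+28+10 = 77
Base→N1→N3→N2→N5→N4: 17+13+9+26+10 = 75
Base→N1→N3→N4→N2→N5: 17+13+19+28+26 = 103
Base→N1→N3→N4→N5→N2: 17+13+19+10+26 = 85
Base→N1→N3→N5→N2→N4: 17+13+17+26+28 = 101
Base→N1→N3→N5→N4→N2: 17+13+17+10+28 = 85
Base→N1→N4→N2→N3→N5: 17+6+28+9+17 = 77
Base→N1→N4→N2→N5→N3: 17+6+28+26+17 = 94
… (106 more)
Base→N2→N3→N1→N5→N4: 11+9+13+4+10 = 47  ← best
The minimum is 47.
One shortest path: Base → N2 → N3 → N1 → N5 → N4.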